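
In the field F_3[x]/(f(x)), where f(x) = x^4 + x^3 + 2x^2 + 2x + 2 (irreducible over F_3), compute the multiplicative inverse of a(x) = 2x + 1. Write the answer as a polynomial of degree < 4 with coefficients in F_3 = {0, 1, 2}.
a(x)^(-1) ≡ 2x^3 + x^2 + 2x (mod f(x))

Since f is irreducible over F_3, F_3[x]/(f) is a field and a(x) ≠ 0 has an inverse. Apply the extended Euclidean algorithm to f(x) and a(x) in F_3[x]: f(x) = (2x^3 + x^2 + 2x)·a(x) + (2). The last nonzero remainder is the constant 2 = gcd(f, a) in F_3. Back-substituting through the division chain expresses 2 = s(x)·a(x) + t(x)·f(x) with s(x) ≡ x^3 + 2x^2 + x (mod f), so (x^3 + 2x^2 + x)·a(x) ≡ 2 (mod f). Multiplying by 2^(-1) ≡ 2 in F_3 gives a(x)^(-1) ≡ 2·(x^3 + 2x^2 + x) ≡ 2x^3 + x^2 + 2x (mod f). Check: (2x + 1)·(2x^3 + x^2 + 2x) = x^4 + x^3 + 2x^2 + 2x ≡ 1 (mod x^4 + x^3 + 2x^2 + 2x + 2).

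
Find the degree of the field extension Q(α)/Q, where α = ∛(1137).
[Q(α):Q] = 3

The minimal polynomial of α is x^3 - 1137, irreducible over Q since 1137 is not a perfect cube (so x^3 - 1137 has no rational root). Hence [Q(α):Q] = deg(m_α) = 3.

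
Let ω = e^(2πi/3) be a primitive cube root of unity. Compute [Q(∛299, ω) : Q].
[Q(∛299, ω) : Q] = 6

[Q(∛299):Q] = 3 (min poly x^3 - 299, irreducible since 299 is not a perfect cube). [Q(ω):Q] = 2 (min poly x^2 + x + 1). Since Q(∛299) ⊂ R and ω ∉ R, we have ω ∉ Q(∛299), so x^2 + x + 1 remains irreducible over Q(∛299) and [Q(∛299, ω) : Q(∛299)] = 2. By the tower law, [Q(∛299, ω) : Q] = 3 · 2 = 6. (In fact Q(∛299, ω) is the splitting field of x^3 - 299 over Q.)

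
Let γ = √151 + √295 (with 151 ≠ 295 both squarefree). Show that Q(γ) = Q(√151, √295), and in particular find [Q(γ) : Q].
[Q(γ) : Q] = 4 (equivalently, Q(γ) = Q(√151, √295))

Obviously Q(γ) ⊆ Q(√151, √295), and [Q(√151, √295):Q] = 4 (since 151, 295 are distinct squarefree integers > 1 with 44545 not a perfect square). To show equality we compute the minimal polynomial of γ. From γ = √151 + √295: γ^2 = 151 + 2√(44545) + 295 = 446 + 2√(44545), so γ^2 - 446 = 2√(44545); squaring, (γ^2 - 446)^2 = 4·44545, i.e. γ^4 - 892γ^2 + 198916 - 178180 = 0, i.e. γ^4 - 892γ^2 + 20736 = 0. So γ is a root of x^4 - 892x^2 + 20736. This polynomial is irreducible over Q: it has no rational root (each ±√151 ± √295 is irrational), and any factorization into two quadratics over Q would force √(44545) ∈ Q (pairing opposite roots) or √151, √295 ∈ Q (other pairings), all impossible. Hence [Q(γ):Q] = 4 = [Q(√151, √295):Q], so Q(γ) = Q(√151, √295).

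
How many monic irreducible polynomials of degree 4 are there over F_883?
There are 151978539258 monic irreducible polynomials of degree 4 over F_883

Each element of F_{883^4} that lies in no proper subfield is a root of exactly one monic irreducible of degree 4 over F_883, and each such polynomial has 4 distinct roots in F_{883^4}. By Möbius inversion the count is N_883(4) = (1/4) Σ_{d|4} μ(4/d) · 883^d = (1/4)(μ(4)·883^1 + μ(2)·883^2 + μ(1)·883^4) = 607914157032/4 = 151978539258.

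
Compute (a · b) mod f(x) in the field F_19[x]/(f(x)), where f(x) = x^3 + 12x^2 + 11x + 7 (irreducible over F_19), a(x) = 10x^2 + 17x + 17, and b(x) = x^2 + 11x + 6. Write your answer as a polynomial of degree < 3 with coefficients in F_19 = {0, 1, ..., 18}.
a · b ≡ 13x^2 + 9x + 15 (mod f(x))

Multiply in F_19[x]: a(x)·b(x) = (10x^2 + 17x + 17)·(x^2 + 11x + 6) = 10x^4 + 13x^3 + 17x^2 + 4x + 7. This has degree ≥ 3, so divide by f(x) over F_19: 10x^4 + 13x^3 + 17x^2 + 4x + 7 = (10x + 7)·(x^3 + 12x^2 + 11x + 7) + (13x^2 + 9x + 15). Hence a·b ≡ 13x^2 + 9x + 15 (mod f). (F_19[x]/(f) is a field with 19^3 = 6859 elements since f is irreducible of degree 3.)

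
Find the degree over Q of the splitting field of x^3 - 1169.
[K : Q] = 6

The roots of x^3 - 1169 are ∛1169, ω∛1169, ω^2∛1169 where ω = e^(2πi/3) is a primitive cube root of unity, so K = Q(∛1169, ω). Now [Q(∛1169):Q] = 3 (since 1169 is not a perfect cube, x^3 - 1169 is irreducible) and [Q(ω):Q] = 2. Both 2 and 3 divide [K:Q], and [K:Q] ≤ 3·2 = 6, so [K:Q] = 6. (Equivalently: Q(∛1169) ⊂ R but ω ∉ R, so [K : Q(∛1169)] = 2.)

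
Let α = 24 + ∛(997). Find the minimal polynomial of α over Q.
m_α(x) = x^3 - 72x^2 + 1728x - 14821

Set β = α - 24 = ∛(997), so β^3 = 997. Then (α - 24)^3 - 997 = 0, i.e. α is a root of g(x) = (x - 24)^3 - 997 = x^3 - 72x^2 + 1728x - 14821. Since g(x) = h(x - 24) where h(x) = x^3 - 997, and h is irreducible over Q (because 997 is not a perfect cube, so h has no rational root, and a monic cubic with no rational root is irreducible), g is also irreducible (irreducibility is preserved under the substitution x → x - 24). Hence m_α(x) = x^3 - 72x^2 + 1728x - 14821.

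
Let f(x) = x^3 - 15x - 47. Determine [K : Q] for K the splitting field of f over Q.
[K : Q] = 6

By the rational root test, any rational root of the monic integer polynomial f(x) = x^3 - 15x - 47 must be an integer dividing the constant term -47, i.e. one of ±{1, 47}. Evaluating: f(1) = -61, f(-1) = -33, f(47) = 103071, f(-47) = -103165; none is 0, so f has no rational root and is therefore irreducible over Q (a cubic with no linear factor over a field is irreducible). For an irreducible cubic, the Galois group is A_3 or S_3 according as the discriminant disc(f) = -4a^3 - 27b^2 = -4·(-15)^3 - 27·(-47)^2 = -46143 is or is not a square in Q. Here disc(f) = -46143 is not a perfect square in Q, so the Galois group of f over Q is not contained in A_3 and must be all of S_3. The splitting field has degree |S_3| = 6 over Q, so [K : Q] = 6.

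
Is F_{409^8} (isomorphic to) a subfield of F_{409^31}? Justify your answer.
No: F_{409^8} is not a subfield of F_{409^31}

F_{p^m} embeds in F_{p^n} iff m | n. Here 8 ∤ 31 (since 31 = 3·8 + 7 with remainder 7 ≠ 0), so F_{409^8} is not a subfield of F_{409^31}. Equivalently: if it were, the tower law would give 8 = [F_{409^8}:F_409] dividing [F_{409^31}:F_409] = 31, contradiction.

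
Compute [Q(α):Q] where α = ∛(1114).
[Q(α):Q] = 3

The minimal polynomial of α is x^3 - 1114, irreducible over Q since 1114 is not a perfect cube (so x^3 - 1114 has no rational root). Hence [Q(α):Q] = deg(m_α) = 3.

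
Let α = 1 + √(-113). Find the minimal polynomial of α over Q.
m_α(x) = x^2 - 2x + 114

From α - 1 = √(-113), squaring gives (α - 1)^2 = -113, i.e. α^2 - 2α + 1 = -113, so α^2 - 2α + 114 = 0. The discriminant of x^2 - 2x + 114 is (-2)^2 - 4·(114) = 4 - 456 = -452, and 4·(-113) is not a perfect square in Q since -113 is squarefree and ≠ 1. Hence x^2 - 2x + 114 is irreducible over Q and is the minimal polynomial of α.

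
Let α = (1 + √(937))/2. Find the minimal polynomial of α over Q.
m_α(x) = x^2 - x - 234

From 2α - 1 = √(937), squaring gives (2α - 1)^2 = 937, i.e. 4α^2 - 4α + 1 = 937, so α^2 - α + (1 - 937)/4 = 0. Since 937 ≡ 1 (mod 4), (1 - 937)/4 = -234 ∈ Z. The polynomial x^2 - x - 234 has discriminant 1 - 4·(-234) = 937, which is not a perfect square in Q (d = 937 is squarefree and ≠ 1), so x^2 - x - 234 is irreducible over Q. It is the minimal polynomial of α.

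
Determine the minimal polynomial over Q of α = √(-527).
m_α(x) = x^2 + 527

α satisfies α^2 + 527 = 0, so x^2 + 527 annihilates α. Since d = -527 is squarefree and ≠ 1, it is not a perfect square in Q, so x^2 + 527 has no rational root and is therefore irreducible over Q (a degree-2 polynomial over a field is irreducible iff it has no root). Hence m_α(x) = x^2 + 527.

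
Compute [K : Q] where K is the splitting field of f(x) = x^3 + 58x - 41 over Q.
[K : Q] = 6

By the rational root test, any rational root of the monic integer polynomial f(x) = x^3 + 58x - 41 must be an integer dividing the constant term -41, i.e. one of ±{1, 41}. Evaluating: f(1) = 18, f(-1) = -100, f(41) = 71258, f(-41) = -71340; none is 0, so f has no rational root and is therefore irreducible over Q (a cubic with no linear factor over a field is irreducible). For an irreducible cubic, the Galois group is A_3 or S_3 according as the discriminant disc(f) = -4a^3 - 27b^2 = -4·(58)^3 - 27·(-41)^2 = -825835 is or is not a square in Q. Here disc(f) = -825835 is not a perfect square in Q, so the Galois group of f over Q is not contained in A_3 and must be all of S_3. The splitting field has degree |S_3| = 6 over Q, so [K : Q] = 6.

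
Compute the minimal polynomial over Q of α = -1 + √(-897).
m_α(x) = x^2 + 2x + 898

From α + 1 = √(-897), squaring gives (α + 1)^2 = -897, i.e. α^2 + 2α + 1 = -897, so α^2 + 2α + 898 = 0. The discriminant of x^2 + 2x + 898 is (2)^2 - 4·(898) = 4 - 3592 = -3588, and 4·(-897) is not a perfect square in Q since -897 is squarefree and ≠ 1. Hence x^2 + 2x + 898 is irreducible over Q and is the minimal polynomial of α.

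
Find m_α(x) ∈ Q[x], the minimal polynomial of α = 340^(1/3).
m_α(x) = x^3 - 340

α satisfies α^3 = 340, so x^3 - 340 annihilates α. By the rational root test, a rational root p/q (in lowest terms) of x^3 - 340 would satisfy p^3 = 340 q^3, forcing q = 1 and p^3 = 340; but 340 is not a perfect cube, contradiction. A monic cubic over Q with no rational root is irreducible (any nontrivial factorization would include a linear factor). Hence x^3 - 340 is the minimal polynomial of α, and in particular [Q(α):Q] = 3.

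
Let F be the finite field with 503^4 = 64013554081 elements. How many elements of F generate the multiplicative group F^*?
There are φ(64013554080) = 14572800000 primitive elements

F_q^* is cyclic of order q - 1 = 64013554080. A cyclic group of order m has exactly φ(m) generators. Here m = 64013554080 = 2^5 · 3^2 · 5 · 7 · 251 · 25301, so the number of primitive elements is φ(64013554080) = 14572800000.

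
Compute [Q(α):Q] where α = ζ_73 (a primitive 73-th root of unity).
[Q(α):Q] = 72

The minimal polynomial of ζ_73 over Q is the 73-th cyclotomic polynomial Φ_73(x), which is irreducible over Q and has degree φ(73) = 72. Hence [Q(α):Q] = φ(73) = 72.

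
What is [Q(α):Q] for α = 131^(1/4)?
[Q(α):Q] = 4

α is a root of x^4 - 131. By Eisenstein's criterion at the prime p = 131 (which divides the constant term 131 but p^2 = 17161 does not, since 131 is squarefree), x^4 - 131 is irreducible over Q. Hence [Q(α):Q] = 4.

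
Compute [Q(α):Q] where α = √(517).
[Q(α):Q] = 2

[Q(α):Q] equals the degree of the minimal polynomial of α. Here α^2 = 517 and x^2 - 517 is irreducible (d = 517 is squarefree, ≠ 1, hence not a square), so deg(m_α) = 2. Thus [Q(α):Q] = 2.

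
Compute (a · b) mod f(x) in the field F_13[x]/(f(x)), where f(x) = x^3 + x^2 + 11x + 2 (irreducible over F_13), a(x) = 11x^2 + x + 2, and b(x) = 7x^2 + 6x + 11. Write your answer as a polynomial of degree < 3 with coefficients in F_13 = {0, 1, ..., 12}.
a · b ≡ 4x + 4 (mod f(x))

Multiply in F_13[x]: a(x)·b(x) = (11x^2 + x + 2)·(7x^2 + 6x + 11) = 12x^4 + 8x^3 + 11x^2 + 10x + 9. This has degree ≥ 3, so divide by f(x) over F_13: 12x^4 + 8x^3 + 11x^2 + 10x + 9 = (12x + 9)·(x^3 + x^2 + 11x + 2) + (4x + 4). Hence a·b ≡ 4x + 4 (mod f). (F_13[x]/(f) is a field with 13^3 = 2197 elements since f is irreducible of degree 3.)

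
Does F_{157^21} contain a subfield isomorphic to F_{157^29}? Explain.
No: F_{157^29} is not a subfield of F_{157^21}

F_{p^m} embeds in F_{p^n} iff m | n. Here 29 ∤ 21 (since 21 = 0·29 + 21 with remainder 21 ≠ 0), so F_{157^29} is not a subfield of F_{157^21}. Equivalently: if it were, the tower law would give 29 = [F_{157^29}:F_157] dividing [F_{157^21}:F_157] = 21, contradiction.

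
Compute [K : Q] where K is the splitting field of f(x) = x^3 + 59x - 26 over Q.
[K : Q] = 6

By the rational root test, any rational root of the monic integer polynomial f(x) = x^3 + 59x - 26 must be an integer dividing the constant term -26, i.e. one of ±{1, 2, 13, 26}. Evaluating: f(1) = 34, f(-1) = -86, f(2) = 100, f(-2) = -152, f(13) = 2938, f(-13) = -2990, f(26) = 19084, f(-26) = -19136; none is 0, so f has no rational root and is therefore irreducible over Q (a cubic with no linear factor over a field is irreducible). For an irreducible cubic, the Galois group is A_3 or S_3 according as the discriminant disc(f) = -4a^3 - 27b^2 = -4·(59)^3 - 27·(-26)^2 = -839768 is or is not a square in Q. Here disc(f) = -839768 is not a perfect square in Q, so the Galois group of f over Q is not contained in A_3 and must be all of S_3. The splitting field has degree |S_3| = 6 over Q, so [K : Q] = 6.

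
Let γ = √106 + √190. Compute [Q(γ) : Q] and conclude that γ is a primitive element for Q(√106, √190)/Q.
[Q(γ) : Q] = 4 (equivalently, Q(γ) = Q(√106, √190))

Obviously Q(γ) ⊆ Q(√106, √190), and [Q(√106, √190):Q] = 4 (since 106, 190 are distinct squarefree integers > 1 with 20140 not a perfect square). To show equality we compute the minimal polynomial of γ. From γ = √106 + √190: γ^2 = 106 + 2√(20140) + 190 = 296 + 2√(20140), so γ^2 - 296 = 2√(20140); squaring, (γ^2 - 296)^2 = 4·20140, i.e. γ^4 - 592γ^2 + 87616 - 80560 = 0, i.e. γ^4 - 592γ^2 + 7056 = 0. So γ is a root of x^4 - 592x^2 + 7056. This polynomial is irreducible over Q: it has no rational root (each ±√106 ± √190 is irrational), and any factorization into two quadratics over Q would force √(20140) ∈ Q (pairing opposite roots) or √106, √190 ∈ Q (other pairings), all impossible. Hence [Q(γ):Q] = 4 = [Q(√106, √190):Q], so Q(γ) = Q(√106, √190).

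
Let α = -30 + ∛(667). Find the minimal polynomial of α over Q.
m_α(x) = x^3 + 90x^2 + 2700x + 26333

Set β = α + 30 = ∛(667), so β^3 = 667. Then (α + 30)^3 - 667 = 0, i.e. α is a root of g(x) = (x + 30)^3 - 667 = x^3 + 90x^2 + 2700x + 26333. Since g(x) = h(x + 30) where h(x) = x^3 - 667, and h is irreducible over Q (because 667 is not a perfect cube, so h has no rational root, and a monic cubic with no rational root is irreducible), g is also irreducible (irreducibility is preserved under the substitution x → x + 30). Hence m_α(x) = x^3 + 90x^2 + 2700x + 26333.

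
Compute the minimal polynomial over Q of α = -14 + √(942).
m_α(x) = x^2 + 28x - 746

From α + 14 = √(942), squaring gives (α + 14)^2 = 942, i.e. α^2 + 28α + 196 = 942, so α^2 + 28α - 746 = 0. The discriminant of x^2 + 28x - 746 is (28)^2 - 4·(-746) = 784 + 2984 = 3768, and 4·(942) is not a perfect square in Q since 942 is squarefree and ≠ 1. Hence x^2 + 28x - 746 is irreducible over Q and is the minimal polynomial of α.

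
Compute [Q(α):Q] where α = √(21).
[Q(α):Q] = 2

[Q(α):Q] equals the degree of the minimal polynomial of α. Here α^2 = 21 and x^2 - 21 is irreducible (d = 21 is squarefree, ≠ 1, hence not a square), so deg(m_α) = 2. Thus [Q(α):Q] = 2.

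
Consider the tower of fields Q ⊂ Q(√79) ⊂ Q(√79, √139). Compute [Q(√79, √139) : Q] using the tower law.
[Q(√79, √139) : Q] = 4

[Q(√79):Q] = 2 (min poly x^2 - 79, irreducible since 79 is squarefree > 1). For the top step, suppose √139 ∈ Q(√79), say √139 = c + d√79 with c, d ∈ Q. Squaring: 139 = c^2 + 79d^2 + 2cd√79. Since √79 ∉ Q this forces 2cd = 0. If d = 0 then √139 = c ∈ Q, contradicting 139 squarefree > 1. If c = 0 then 139 = 79d^2, so 79·139 = (79d)^2 is a perfect square in Q — but 79·139 = 10981 is not a perfect square (since 79 and 139 are distinct squarefree integers). Contradiction. Hence √139 ∉ Q(√79), so x^2 - 139 stays irreducible over Q(√79) and [Q(√79, √139) : Q(√79)] = 2. By the tower law, [Q(√79, √139) : Q] = 2 · 2 = 4.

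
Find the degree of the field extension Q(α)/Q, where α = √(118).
[Q(α):Q] = 2

[Q(α):Q] equals the degree of the minimal polynomial of α. Here α^2 = 118 and x^2 - 118 is irreducible (d = 118 is squarefree, ≠ 1, hence not a square), so deg(m_α) = 2. Thus [Q(α):Q] = 2.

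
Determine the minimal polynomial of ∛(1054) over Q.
m_α(x) = x^3 - 1054

α satisfies α^3 = 1054, so x^3 - 1054 annihilates α. By the rational root test, a rational root p/q (in lowest terms) of x^3 - 1054 would satisfy p^3 = 1054 q^3, forcing q = 1 and p^3 = 1054; but 1054 is not a perfect cube, contradiction. A monic cubic over Q with no rational root is irreducible (any nontrivial factorization would include a linear factor). Hence x^3 - 1054 is the minimal polynomial of α, and in particular [Q(α):Q] = 3.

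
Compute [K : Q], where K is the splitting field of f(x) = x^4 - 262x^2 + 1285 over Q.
[K : Q] = 4

Solving the quadratic in x^2: x^2 = (262 ± √(262^2 - 4·1285))/2 = (262 ± √63504)/2 = (262 ± 252)/2, giving x^2 = 5 or x^2 = 257. So f(x) = (x^2 - 5)(x^2 - 257) and the roots of f are ±√5, ±√257. Hence the splitting field is K = Q(√5, √257). Since 5 and 257 are distinct squarefree integers > 1, their product 1285 is not a perfect square, so √257 ∉ Q(√5). By the tower law [K:Q] = [Q(√5,√257):Q(√5)] · [Q(√5):Q] = 2 · 2 = 4.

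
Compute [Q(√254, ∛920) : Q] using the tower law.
[Q(√254, ∛920) : Q] = 6

Let L = Q(√254, ∛920). Since Q(√254) ⊂ L and [Q(√254):Q] = 2, the tower law gives 2 | [L:Q]. Likewise Q(∛920) ⊂ L with [Q(∛920):Q] = 3 (because 920 is not a perfect cube), so 3 | [L:Q]. As gcd(2,3) = 1, [L:Q] is divisible by 6. Conversely L is generated over Q by √254 and ∛920, so [L:Q] ≤ 2·3 = 6. Therefore [Q(√254, ∛920) : Q] = 6.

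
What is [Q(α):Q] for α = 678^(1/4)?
[Q(α):Q] = 4

α is a root of x^4 - 678. By Eisenstein's criterion at the prime p = 2 (which divides the constant term 678 but p^2 = 4 does not, since 678 is squarefree), x^4 - 678 is irreducible over Q. Hence [Q(α):Q] = 4.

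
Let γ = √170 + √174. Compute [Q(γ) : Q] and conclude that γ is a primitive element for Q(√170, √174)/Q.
[Q(γ) : Q] = 4 (equivalently, Q(γ) = Q(√170, √174))

Obviously Q(γ) ⊆ Q(√170, √174), and [Q(√170, √174):Q] = 4 (since 170, 174 are distinct squarefree integers > 1 with 29580 not a perfect square). To show equality we compute the minimal polynomial of γ. From γ = √170 + √174: γ^2 = 170 + 2√(29580) + 174 = 344 + 2√(29580), so γ^2 - 344 = 2√(29580); squaring, (γ^2 - 344)^2 = 4·29580, i.e. γ^4 - 688γ^2 + 118336 - 118320 = 0, i.e. γ^4 - 688γ^2 + 16 = 0. So γ is a root of x^4 - 688x^2 + 16. This polynomial is irreducible over Q: it has no rational root (each ±√170 ± √174 is irrational), and any factorization into two quadratics over Q would force √(29580) ∈ Q (pairing opposite roots) or √170, √174 ∈ Q (other pairings), all impossible. Hence [Q(γ):Q] = 4 = [Q(√170, √174):Q], so Q(γ) = Q(√170, √174).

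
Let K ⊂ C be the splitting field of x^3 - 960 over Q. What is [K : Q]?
[K : Q] = 6

The roots of x^3 - 960 are ∛960, ω∛960, ω^2∛960 where ω = e^(2πi/3) is a primitive cube root of unity, so K = Q(∛960, ω). Now [Q(∛960):Q] = 3 (since 960 is not a perfect cube, x^3 - 960 is irreducible) and [Q(ω):Q] = 2. Both 2 and 3 divide [K:Q], and [K:Q] ≤ 3·2 = 6, so [K:Q] = 6. (Equivalently: Q(∛960) ⊂ R but ω ∉ R, so [K : Q(∛960)] = 2.)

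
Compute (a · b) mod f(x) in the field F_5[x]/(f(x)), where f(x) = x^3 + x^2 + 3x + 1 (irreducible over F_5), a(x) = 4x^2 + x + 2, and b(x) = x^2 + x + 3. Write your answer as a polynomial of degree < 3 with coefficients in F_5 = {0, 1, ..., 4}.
a · b ≡ 2x^2 + 3x (mod f(x))

Multiply in F_5[x]: a(x)·b(x) = (4x^2 + x + 2)·(x^2 + x + 3) = 4x^4 + 1. This has degree ≥ 3, so divide by f(x) over F_5: 4x^4 + 1 = (4x + 1)·(x^3 + x^2 + 3x + 1) + (2x^2 + 3x). Hence a·b ≡ 2x^2 + 3x (mod f). (F_5[x]/(f) is a field with 5^3 = 125 elements since f is irreducible of degree 3.)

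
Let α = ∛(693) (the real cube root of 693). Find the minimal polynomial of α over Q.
m_α(x) = x^3 - 693

α satisfies α^3 = 693, so x^3 - 693 annihilates α. By the rational root test, a rational root p/q (in lowest terms) of x^3 - 693 would satisfy p^3 = 693 q^3, forcing q = 1 and p^3 = 693; but 693 is not a perfect cube, contradiction. A monic cubic over Q with no rational root is irreducible (any nontrivial factorization would include a linear factor). Hence x^3 - 693 is the minimal polynomial of α, and in particular [Q(α):Q] = 3.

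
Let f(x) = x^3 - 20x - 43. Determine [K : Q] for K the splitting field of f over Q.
[K : Q] = 6

By the rational root test, any rational root of the monic integer polynomial f(x) = x^3 - 20x - 43 must be an integer dividing the constant term -43, i.e. one of ±{1, 43}. Evaluating: f(1) = -62, f(-1) = -24, f(43) = 78604, f(-43) = -78690; none is 0, so f has no rational root and is therefore irreducible over Q (a cubic with no linear factor over a field is irreducible). For an irreducible cubic, the Galois group is A_3 or S_3 according as the discriminant disc(f) = -4a^3 - 27b^2 = -4·(-20)^3 - 27·(-43)^2 = -17923 is or is not a square in Q. Here disc(f) = -17923 is not a perfect square in Q, so the Galois group of f over Q is not contained in A_3 and must be all of S_3. The splitting field has degree |S_3| = 6 over Q, so [K : Q] = 6.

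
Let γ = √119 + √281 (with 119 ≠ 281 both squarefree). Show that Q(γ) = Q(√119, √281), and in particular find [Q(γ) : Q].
[Q(γ) : Q] = 4 (equivalently, Q(γ) = Q(√119, √281))

Obviously Q(γ) ⊆ Q(√119, √281), and [Q(√119, √281):Q] = 4 (since 119, 281 are distinct squarefree integers > 1 with 33439 not a perfect square). To show equality we compute the minimal polynomial of γ. From γ = √119 + √281: γ^2 = 119 + 2√(33439) + 281 = 400 + 2√(33439), so γ^2 - 400 = 2√(33439); squaring, (γ^2 - 400)^2 = 4·33439, i.e. γ^4 - 800γ^2 + 160000 - 133756 = 0, i.e. γ^4 - 800γ^2 + 26244 = 0. So γ is a root of x^4 - 800x^2 + 26244. This polynomial is irreducible over Q: it has no rational root (each ±√119 ± √281 is irrational), and any factorization into two quadratics over Q would force √(33439) ∈ Q (pairing opposite roots) or √119, √281 ∈ Q (other pairings), all impossible. Hence [Q(γ):Q] = 4 = [Q(√119, √281):Q], so Q(γ) = Q(√119, √281).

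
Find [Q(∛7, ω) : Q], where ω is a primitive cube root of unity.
[Q(∛7, ω) : Q] = 6

[Q(∛7):Q] = 3 (min poly x^3 - 7, irreducible since 7 is not a perfect cube). [Q(ω):Q] = 2 (min poly x^2 + x + 1). Since Q(∛7) ⊂ R and ω ∉ R, we have ω ∉ Q(∛7), so x^2 + x + 1 remains irreducible over Q(∛7) and [Q(∛7, ω) : Q(∛7)] = 2. By the tower law, [Q(∛7, ω) : Q] = 3 · 2 = 6. (In fact Q(∛7, ω) is the splitting field of x^3 - 7 over Q.)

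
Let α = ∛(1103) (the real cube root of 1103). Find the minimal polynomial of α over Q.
m_α(x) = x^3 - 1103

α satisfies α^3 = 1103, so x^3 - 1103 annihilates α. By the rational root test, a rational root p/q (in lowest terms) of x^3 - 1103 would satisfy p^3 = 1103 q^3, forcing q = 1 and p^3 = 1103; but 1103 is not a perfect cube, contradiction. A monic cubic over Q with no rational root is irreducible (any nontrivial factorization would include a linear factor). Hence x^3 - 1103 is the minimal polynomial of α, and in particular [Q(α):Q] = 3.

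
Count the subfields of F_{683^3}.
F_{683^3} has 2 subfields

The subfields of F_{p^n} are exactly the fields F_{p^d} for d | n (each is the fixed field of the unique index-d subgroup of Gal(F_{p^n}/F_p) ≅ Z/nZ). The divisors of n = 3 are {1, 3}, giving 2 subfields: F_{683^1}, F_{683^3}.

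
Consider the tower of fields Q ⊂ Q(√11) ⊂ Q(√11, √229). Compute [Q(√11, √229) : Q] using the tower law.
[Q(√11, √229) : Q] = 4

[Q(√11):Q] = 2 (min poly x^2 - 11, irreducible since 11 is squarefree > 1). For the top step, suppose √229 ∈ Q(√11), say √229 = c + d√11 with c, d ∈ Q. Squaring: 229 = c^2 + 11d^2 + 2cd√11. Since √11 ∉ Q this forces 2cd = 0. If d = 0 then √229 = c ∈ Q, contradicting 229 squarefree > 1. If c = 0 then 229 = 11d^2, so 11·229 = (11d)^2 is a perfect square in Q — but 11·229 = 2519 is not a perfect square (since 11 and 229 are distinct squarefree integers). Contradiction. Hence √229 ∉ Q(√11), so x^2 - 229 stays irreducible over Q(√11) and [Q(√11, √229) : Q(√11)] = 2. By the tower law, [Q(√11, √229) : Q] = 2 · 2 = 4.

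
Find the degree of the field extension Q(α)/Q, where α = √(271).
[Q(α):Q] = 2

[Q(α):Q] equals the degree of the minimal polynomial of α. Here α^2 = 271 and x^2 - 271 is irreducible (d = 271 is squarefree, ≠ 1, hence not a square), so deg(m_α) = 2. Thus [Q(α):Q] = 2.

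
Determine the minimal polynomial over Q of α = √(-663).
m_α(x) = x^2 + 663

α satisfies α^2 + 663 = 0, so x^2 + 663 annihilates α. Since d = -663 is squarefree and ≠ 1, it is not a perfect square in Q, so x^2 + 663 has no rational root and is therefore irreducible over Q (a degree-2 polynomial over a field is irreducible iff it has no root). Hence m_α(x) = x^2 + 663.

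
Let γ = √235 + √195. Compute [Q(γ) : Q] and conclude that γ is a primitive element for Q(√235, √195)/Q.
[Q(γ) : Q] = 4 (equivalently, Q(γ) = Q(√235, √195))

Obviously Q(γ) ⊆ Q(√235, √195), and [Q(√235, √195):Q] = 4 (since 235, 195 are distinct squarefree integers > 1 with 45825 not a perfect square). To show equality we compute the minimal polynomial of γ. From γ = √235 + √195: γ^2 = 235 + 2√(45825) + 195 = 430 + 2√(45825), so γ^2 - 430 = 2√(45825); squaring, (γ^2 - 430)^2 = 4·45825, i.e. γ^4 - 860γ^2 + 184900 - 183300 = 0, i.e. γ^4 - 860γ^2 + 1600 = 0. So γ is a root of x^4 - 860x^2 + 1600. This polynomial is irreducible over Q: it has no rational root (each ±√235 ± √195 is irrational), and any factorization into two quadratics over Q would force √(45825) ∈ Q (pairing opposite roots) or √235, √195 ∈ Q (other pairings), all impossible. Hence [Q(γ):Q] = 4 = [Q(√235, √195):Q], so Q(γ) = Q(√235, √195).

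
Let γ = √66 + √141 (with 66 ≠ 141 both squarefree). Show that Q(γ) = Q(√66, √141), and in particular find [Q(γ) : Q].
[Q(γ) : Q] = 4 (equivalently, Q(γ) = Q(√66, √141))

Obviously Q(γ) ⊆ Q(√66, √141), and [Q(√66, √141):Q] = 4 (since 66, 141 are distinct squarefree integers > 1 with 9306 not a perfect square). To show equality we compute the minimal polynomial of γ. From γ = √66 + √141: γ^2 = 66 + 2√(9306) + 141 = 207 + 2√(9306), so γ^2 - 207 = 2√(9306); squaring, (γ^2 - 207)^2 = 4·9306, i.e. γ^4 - 414γ^2 + 42849 - 37224 = 0, i.e. γ^4 - 414γ^2 + 5625 = 0. So γ is a root of x^4 - 414x^2 + 5625. This polynomial is irreducible over Q: it has no rational root (each ±√66 ± √141 is irrational), and any factorization into two quadratics over Q would force √(9306) ∈ Q (pairing opposite roots) or √66, √141 ∈ Q (other pairings), all impossible. Hence [Q(γ):Q] = 4 = [Q(√66, √141):Q], so Q(γ) = Q(√66, √141).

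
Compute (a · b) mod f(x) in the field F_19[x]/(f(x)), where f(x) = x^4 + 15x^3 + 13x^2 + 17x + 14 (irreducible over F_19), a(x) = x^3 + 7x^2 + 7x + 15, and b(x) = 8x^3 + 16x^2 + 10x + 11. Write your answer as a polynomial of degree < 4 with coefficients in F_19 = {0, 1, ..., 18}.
a · b ≡ 6x^3 + 3x^2 + 17x + 12 (mod f(x))

Multiply in F_19[x]: a(x)·b(x) = (x^3 + 7x^2 + 7x + 15)·(8x^3 + 16x^2 + 10x + 11) = 8x^6 + 15x^5 + 7x^4 + 9x^3 + 7x^2 + 18x + 13. This has degree ≥ 4, so divide by f(x) over F_19: 8x^6 + 15x^5 + 7x^4 + 9x^3 + 7x^2 + 18x + 13 = (8x^2 + 9x + 15)·(x^4 + 15x^3 + 13x^2 + 17x + 14) + (6x^3 + 3x^2 + 17x + 12). Hence a·b ≡ 6x^3 + 3x^2 + 17x + 12 (mod f). (F_19[x]/(f) is a field with 19^4 = 130321 elements since f is irreducible of degree 4.)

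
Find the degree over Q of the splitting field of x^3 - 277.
[K : Q] = 6

The roots of x^3 - 277 are ∛277, ω∛277, ω^2∛277 where ω = e^(2πi/3) is a primitive cube root of unity, so K = Q(∛277, ω). Now [Q(∛277):Q] = 3 (since 277 is not a perfect cube, x^3 - 277 is irreducible) and [Q(ω):Q] = 2. Both 2 and 3 divide [K:Q], and [K:Q] ≤ 3·2 = 6, so [K:Q] = 6. (Equivalently: Q(∛277) ⊂ R but ω ∉ R, so [K : Q(∛277)] = 2.)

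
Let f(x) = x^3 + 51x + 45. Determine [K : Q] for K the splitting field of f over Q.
[K : Q] = 6

By the rational root test, any rational root of the monic integer polynomial f(x) = x^3 + 51x + 45 must be an integer dividing the constant term 45, i.e. one of ±{1, 3, 5, 9, 15, 45}. Evaluating: f(1) = 97, f(-1) = -7, f(3) = 225, f(-3) = -135, f(5) = 425, f(-5) = -335, f(9) = 1233, f(-9) = -1143, f(15) = 4185, f(-15) = -4095, f(45) = 93465, f(-45) = -93375; none is 0, so f has no rational root and is therefore irreducible over Q (a cubic with no linear factor over a field is irreducible). For an irreducible cubic, the Galois group is A_3 or S_3 according as the discriminant disc(f) = -4a^3 - 27b^2 = -4·(51)^3 - 27·(45)^2 = -585279 is or is not a square in Q. Here disc(f) = -585279 is not a perfect square in Q, so the Galois group of f over Q is not contained in A_3 and must be all of S_3. The splitting field has degree |S_3| = 6 over Q, so [K : Q] = 6.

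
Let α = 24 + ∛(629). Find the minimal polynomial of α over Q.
m_α(x) = x^3 - 72x^2 + 1728x - 14453

Set β = α - 24 = ∛(629), so β^3 = 629. Then (α - 24)^3 - 629 = 0, i.e. α is a root of g(x) = (x - 24)^3 - 629 = x^3 - 72x^2 + 1728x - 14453. Since g(x) = h(x - 24) where h(x) = x^3 - 629, and h is irreducible over Q (because 629 is not a perfect cube, so h has no rational root, and a monic cubic with no rational root is irreducible), g is also irreducible (irreducibility is preserved under the substitution x → x - 24). Hence m_α(x) = x^3 - 72x^2 + 1728x - 14453.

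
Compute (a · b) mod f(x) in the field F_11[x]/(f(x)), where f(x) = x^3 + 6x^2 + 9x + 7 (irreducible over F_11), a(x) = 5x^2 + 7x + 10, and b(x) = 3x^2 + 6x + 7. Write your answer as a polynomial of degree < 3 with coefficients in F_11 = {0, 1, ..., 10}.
a · b ≡ 8x^2 + 3x + 2 (mod f(x))

Multiply in F_11[x]: a(x)·b(x) = (5x^2 + 7x + 10)·(3x^2 + 6x + 7) = 4x^4 + 7x^3 + 8x^2 + 10x + 4. This has degree ≥ 3, so divide by f(x) over F_11: 4x^4 + 7x^3 + 8x^2 + 10x + 4 = (4x + 5)·(x^3 + 6x^2 + 9x + 7) + (8x^2 + 3x + 2). Hence a·b ≡ 8x^2 + 3x + 2 (mod f). (F_11[x]/(f) is a field with 11^3 = 1331 elements since f is irreducible of degree 3.)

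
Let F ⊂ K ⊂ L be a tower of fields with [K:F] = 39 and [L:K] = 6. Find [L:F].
[L:F] = 234

The tower law says that for any tower of field extensions F ⊂ K ⊂ L with finite degrees, [L:F] = [L:K] · [K:F]. Here this gives [L:F] = 6 · 39 = 234.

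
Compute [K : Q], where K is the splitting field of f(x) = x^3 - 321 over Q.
[K : Q] = 6

The roots of x^3 - 321 are ∛321, ω∛321, ω^2∛321 where ω = e^(2πi/3) is a primitive cube root of unity, so K = Q(∛321, ω). Now [Q(∛321):Q] = 3 (since 321 is not a perfect cube, x^3 - 321 is irreducible) and [Q(ω):Q] = 2. Both 2 and 3 divide [K:Q], and [K:Q] ≤ 3·2 = 6, so [K:Q] = 6. (Equivalently: Q(∛321) ⊂ R but ω ∉ R, so [K : Q(∛321)] = 2.)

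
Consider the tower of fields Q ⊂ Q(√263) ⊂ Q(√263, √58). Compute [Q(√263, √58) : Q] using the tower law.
[Q(√263, √58) : Q] = 4

[Q(√263):Q] = 2 (min poly x^2 - 263, irreducible since 263 is squarefree > 1). For the top step, suppose √58 ∈ Q(√263), say √58 = c + d√263 with c, d ∈ Q. Squaring: 58 = c^2 + 263d^2 + 2cd√263. Since √263 ∉ Q this forces 2cd = 0. If d = 0 then √58 = c ∈ Q, contradicting 58 squarefree > 1. If c = 0 then 58 = 263d^2, so 263·58 = (263d)^2 is a perfect square in Q — but 263·58 = 15254 is not a perfect square (since 263 and 58 are distinct squarefree integers). Contradiction. Hence √58 ∉ Q(√263), so x^2 - 58 stays irreducible over Q(√263) and [Q(√263, √58) : Q(√263)] = 2. By the tower law, [Q(√263, √58) : Q] = 2 · 2 = 4.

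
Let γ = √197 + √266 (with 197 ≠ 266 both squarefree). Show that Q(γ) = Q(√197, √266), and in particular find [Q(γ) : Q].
[Q(γ) : Q] = 4 (equivalently, Q(γ) = Q(√197, √266))

Obviously Q(γ) ⊆ Q(√197, √266), and [Q(√197, √266):Q] = 4 (since 197, 266 are distinct squarefree integers > 1 with 52402 not a perfect square). To show equality we compute the minimal polynomial of γ. From γ = √197 + √266: γ^2 = 197 + 2√(52402) + 266 = 463 + 2√(52402), so γ^2 - 463 = 2√(52402); squaring, (γ^2 - 463)^2 = 4·52402, i.e. γ^4 - 926γ^2 + 214369 - 209608 = 0, i.e. γ^4 - 926γ^2 + 4761 = 0. So γ is a root of x^4 - 926x^2 + 4761. This polynomial is irreducible over Q: it has no rational root (each ±√197 ± √266 is irrational), and any factorization into two quadratics over Q would force √(52402) ∈ Q (pairing opposite roots) or √197, √266 ∈ Q (other pairings), all impossible. Hence [Q(γ):Q] = 4 = [Q(√197, √266):Q], so Q(γ) = Q(√197, √266).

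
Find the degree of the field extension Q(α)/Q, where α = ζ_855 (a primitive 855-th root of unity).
[Q(α):Q] = 432

The minimal polynomial of ζ_855 over Q is the 855-th cyclotomic polynomial Φ_855(x), which is irreducible over Q and has degree φ(855) = 432. Hence [Q(α):Q] = φ(855) = 432.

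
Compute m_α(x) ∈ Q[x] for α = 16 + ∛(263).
m_α(x) = x^3 - 48x^2 + 768x - 4359

Set β = α - 16 = ∛(263), so β^3 = 263. Then (α - 16)^3 - 263 = 0, i.e. α is a root of g(x) = (x - 16)^3 - 263 = x^3 - 48x^2 + 768x - 4359. Since g(x) = h(x - 16) where h(x) = x^3 - 263, and h is irreducible over Q (because 263 is not a perfect cube, so h has no rational root, and a monic cubic with no rational root is irreducible), g is also irreducible (irreducibility is preserved under the substitution x → x - 16). Hence m_α(x) = x^3 - 48x^2 + 768x - 4359.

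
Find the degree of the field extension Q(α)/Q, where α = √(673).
[Q(α):Q] = 2

[Q(α):Q] equals the degree of the minimal polynomial of α. Here α^2 = 673 and x^2 - 673 is irreducible (d = 673 is squarefree, ≠ 1, hence not a square), so deg(m_α) = 2. Thus [Q(α):Q] = 2.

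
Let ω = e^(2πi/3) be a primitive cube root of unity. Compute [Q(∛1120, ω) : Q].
[Q(∛1120, ω) : Q] = 6

[Q(∛1120):Q] = 3 (min poly x^3 - 1120, irreducible since 1120 is not a perfect cube). [Q(ω):Q] = 2 (min poly x^2 + x + 1). Since Q(∛1120) ⊂ R and ω ∉ R, we have ω ∉ Q(∛1120), so x^2 + x + 1 remains irreducible over Q(∛1120) and [Q(∛1120, ω) : Q(∛1120)] = 2. By the tower law, [Q(∛1120, ω) : Q] = 3 · 2 = 6. (In fact Q(∛1120, ω) is the splitting field of x^3 - 1120 over Q.)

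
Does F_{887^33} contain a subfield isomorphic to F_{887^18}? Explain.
No: F_{887^18} is not a subfield of F_{887^33}

F_{p^m} embeds in F_{p^n} iff m | n. Here 18 ∤ 33 (since 33 = 1·18 + 15 with remainder 15 ≠ 0), so F_{887^18} is not a subfield of F_{887^33}. Equivalently: if it were, the tower law would give 18 = [F_{887^18}:F_887] dividing [F_{887^33}:F_887] = 33, contradiction.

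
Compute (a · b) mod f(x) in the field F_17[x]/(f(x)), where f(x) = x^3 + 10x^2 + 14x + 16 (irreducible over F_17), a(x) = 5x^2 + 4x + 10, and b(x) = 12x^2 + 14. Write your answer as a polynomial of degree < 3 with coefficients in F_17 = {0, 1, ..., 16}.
a · b ≡ 8x^2 + 7x + 13 (mod f(x))

Multiply in F_17[x]: a(x)·b(x) = (5x^2 + 4x + 10)·(12x^2 + 14) = 9x^4 + 14x^3 + 3x^2 + 5x + 4. This has degree ≥ 3, so divide by f(x) over F_17: 9x^4 + 14x^3 + 3x^2 + 5x + 4 = (9x + 9)·(x^3 + 10x^2 + 14x + 16) + (8x^2 + 7x + 13). Hence a·b ≡ 8x^2 + 7x + 13 (mod f). (F_17[x]/(f) is a field with 17^3 = 4913 elements since f is irreducible of degree 3.)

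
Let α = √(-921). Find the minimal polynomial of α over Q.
m_α(x) = x^2 + 921

α satisfies α^2 + 921 = 0, so x^2 + 921 annihilates α. Since d = -921 is squarefree and ≠ 1, it is not a perfect square in Q, so x^2 + 921 has no rational root and is therefore irreducible over Q (a degree-2 polynomial over a field is irreducible iff it has no root). Hence m_α(x) = x^2 + 921.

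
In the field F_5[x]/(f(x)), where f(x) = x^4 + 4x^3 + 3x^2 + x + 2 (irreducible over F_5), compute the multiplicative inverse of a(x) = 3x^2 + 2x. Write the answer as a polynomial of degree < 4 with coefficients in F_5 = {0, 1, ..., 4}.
a(x)^(-1) ≡ 4x^3 + 4x^2 + 2x + 3 (mod f(x))

Since f is irreducible over F_5, F_5[x]/(f) is a field and a(x) ≠ 0 has an inverse. Apply the extended Euclidean algorithm to f(x) and a(x) in F_5[x]: f(x) = (2x^2 + 1)·a(x) + (4x + 2);  a(x) = (2x + 2)·(4x + 2) + (1). The last nonzero remainder is the constant 1 = gcd(f, a) in F_5. Back-substituting through the division chain expresses 1 = s(x)·a(x) + t(x)·f(x) with s(x) ≡ 4x^3 + 4x^2 + 2x + 3 (mod f), so a(x)^(-1) ≡ s(x) = 4x^3 + 4x^2 + 2x + 3 (mod f). Check: (3x^2 + 2x)·(4x^3 + 4x^2 + 2x + 3) = 2x^5 + 4x^3 + 3x^2 + x ≡ 1 (mod x^4 + 4x^3 + 3x^2 + x + 2).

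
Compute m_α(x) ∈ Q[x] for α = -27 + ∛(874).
m_α(x) = x^3 + 81x^2 + 2187x + 18809

Set β = α + 27 = ∛(874), so β^3 = 874. Then (α + 27)^3 - 874 = 0, i.e. α is a root of g(x) = (x + 27)^3 - 874 = x^3 + 81x^2 + 2187x + 18809. Since g(x) = h(x + 27) where h(x) = x^3 - 874, and h is irreducible over Q (because 874 is not a perfect cube, so h has no rational root, and a monic cubic with no rational root is irreducible), g is also irreducible (irreducibility is preserved under the substitution x → x + 27). Hence m_α(x) = x^3 + 81x^2 + 2187x + 18809.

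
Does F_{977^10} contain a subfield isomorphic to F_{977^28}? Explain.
No: F_{977^28} is not a subfield of F_{977^10}

F_{p^m} embeds in F_{p^n} iff m | n. Here 28 ∤ 10 (since 10 = 0·28 + 10 with remainder 10 ≠ 0), so F_{977^28} is not a subfield of F_{977^10}. Equivalently: if it were, the tower law would give 28 = [F_{977^28}:F_977] dividing [F_{977^10}:F_977] = 10, contradiction.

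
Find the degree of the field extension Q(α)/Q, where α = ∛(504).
[Q(α):Q] = 3

The minimal polynomial of α is x^3 - 504, irreducible over Q since 504 is not a perfect cube (so x^3 - 504 has no rational root). Hence [Q(α):Q] = deg(m_α) = 3.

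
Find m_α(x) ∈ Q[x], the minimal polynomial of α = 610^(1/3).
m_α(x) = x^3 - 610

α satisfies α^3 = 610, so x^3 - 610 annihilates α. By the rational root test, a rational root p/q (in lowest terms) of x^3 - 610 would satisfy p^3 = 610 q^3, forcing q = 1 and p^3 = 610; but 610 is not a perfect cube, contradiction. A monic cubic over Q with no rational root is irreducible (any nontrivial factorization would include a linear factor). Hence x^3 - 610 is the minimal polynomial of α, and in particular [Q(α):Q] = 3.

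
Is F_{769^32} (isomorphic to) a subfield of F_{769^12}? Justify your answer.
No: F_{769^32} is not a subfield of F_{769^12}

F_{p^m} embeds in F_{p^n} iff m | n. Here 32 ∤ 12 (since 12 = 0·32 + 12 with remainder 12 ≠ 0), so F_{769^32} is not a subfield of F_{769^12}. Equivalently: if it were, the tower law would give 32 = [F_{769^32}:F_769] dividing [F_{769^12}:F_769] = 12, contradiction.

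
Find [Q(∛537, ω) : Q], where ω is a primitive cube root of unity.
[Q(∛537, ω) : Q] = 6

[Q(∛537):Q] = 3 (min poly x^3 - 537, irreducible since 537 is not a perfect cube). [Q(ω):Q] = 2 (min poly x^2 + x + 1). Since Q(∛537) ⊂ R and ω ∉ R, we have ω ∉ Q(∛537), so x^2 + x + 1 remains irreducible over Q(∛537) and [Q(∛537, ω) : Q(∛537)] = 2. By the tower law, [Q(∛537, ω) : Q] = 3 · 2 = 6. (In fact Q(∛537, ω) is the splitting field of x^3 - 537 over Q.)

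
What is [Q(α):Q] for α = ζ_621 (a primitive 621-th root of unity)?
[Q(α):Q] = 396

The minimal polynomial of ζ_621 over Q is the 621-th cyclotomic polynomial Φ_621(x), which is irreducible over Q and has degree φ(621) = 396. Hence [Q(α):Q] = φ(621) = 396.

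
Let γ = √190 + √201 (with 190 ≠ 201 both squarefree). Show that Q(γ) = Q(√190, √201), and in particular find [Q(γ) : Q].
[Q(γ) : Q] = 4 (equivalently, Q(γ) = Q(√190, √201))

Obviously Q(γ) ⊆ Q(√190, √201), and [Q(√190, √201):Q] = 4 (since 190, 201 are distinct squarefree integers > 1 with 38190 not a perfect square). To show equality we compute the minimal polynomial of γ. From γ = √190 + √201: γ^2 = 190 + 2√(38190) + 201 = 391 + 2√(38190), so γ^2 - 391 = 2√(38190); squaring, (γ^2 - 391)^2 = 4·38190, i.e. γ^4 - 782γ^2 + 152881 - 152760 = 0, i.e. γ^4 - 782γ^2 + 121 = 0. So γ is a root of x^4 - 782x^2 + 121. This polynomial is irreducible over Q: it has no rational root (each ±√190 ± √201 is irrational), and any factorization into two quadratics over Q would force √(38190) ∈ Q (pairing opposite roots) or √190, √201 ∈ Q (other pairings), all impossible. Hence [Q(γ):Q] = 4 = [Q(√190, √201):Q], so Q(γ) = Q(√190, √201).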